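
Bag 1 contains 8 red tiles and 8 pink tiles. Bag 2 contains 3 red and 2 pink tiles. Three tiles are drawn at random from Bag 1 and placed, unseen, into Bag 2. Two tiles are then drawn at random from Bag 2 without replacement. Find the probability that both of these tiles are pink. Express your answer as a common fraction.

47/280

Condition on how many of the transferred tiles are pink (from Bag 1: 8 pink of 16; then Bag 2 has 8 total).
  0 pink: C(8,0)C(8,3)/C(16,3) = 1/10; then P = C(2,2)/C(8,2) = 1/28
  1 pink: C(8,1)C(8,2)/C(16,3) = 2/5; then P = C(3,2)/C(8,2) = 3/28
  2 pink: C(8,2)C(8,1)/C(16,3) = 2/5; then P = C(4,2)/C(8,2) = 3/14
  3 pink: C(8,3)C(8,0)/C(16,3) = 1/10; then P = C(5,2)/C(8,2) = 5/14
P(both pink) = 47/280 ≈ 0.1679.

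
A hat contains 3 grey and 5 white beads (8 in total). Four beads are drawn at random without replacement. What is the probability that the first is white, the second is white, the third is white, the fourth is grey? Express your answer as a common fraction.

3/28

Multiply the conditional probability of each draw in order, without replacement, so each draw removes one from its color and from the total.
P = (5/8) · (4/7) · (3/6) · (3/5) = 3/28 ≈ 0.1071.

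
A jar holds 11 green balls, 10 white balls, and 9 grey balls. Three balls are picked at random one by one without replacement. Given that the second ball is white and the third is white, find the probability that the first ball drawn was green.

P(first=green and the second ball is white and the third is white) = (11/30)·(10/29)·(9/28) = 33/812.
P(E) = Σ over first color = 33/812 + 6/203 + 27/812 = 3/29.
By Bayes, P(first=green | E) = 33/812 / 3/29 = 11/28 ≈ 0.3929.

11/28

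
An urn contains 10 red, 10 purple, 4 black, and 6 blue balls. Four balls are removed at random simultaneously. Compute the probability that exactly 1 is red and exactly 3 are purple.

80/1827

Unordered draws without replacement: count favorable combinations over C(30,4).
Favorable = C(10,1) · C(10,3) · C(4,0) · C(6,0) = 1200; total = C(30,4) = 27405.
P = 1200/27405 = 80/1827 ≈ 0.0438.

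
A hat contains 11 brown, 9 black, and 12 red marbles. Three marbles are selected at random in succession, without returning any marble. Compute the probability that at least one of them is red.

Use the complement: P(at least one red) = 1 − P(no red).
P(none) = C(20,3)/C(32,3) = 1140/4960.
So P = 1 − 1140/4960 = 191/248 ≈ 0.7702.

191/248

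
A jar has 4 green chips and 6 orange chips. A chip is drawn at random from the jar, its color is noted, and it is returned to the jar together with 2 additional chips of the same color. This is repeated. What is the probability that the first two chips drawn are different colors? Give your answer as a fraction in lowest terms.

Either green then orange, or orange then green; after the first draw the total is 12.
P = (4/10)·(6/12) + (6/10)·(4/12) = 2/5 ≈ 0.4000.

2/5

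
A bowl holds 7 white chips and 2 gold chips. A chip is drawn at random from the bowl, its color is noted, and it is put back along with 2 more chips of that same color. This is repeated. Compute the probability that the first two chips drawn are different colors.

Either white then gold, or gold then white; after the first draw the total is 11.
P = (7/9)·(2/11) + (2/9)·(7/11) = 28/99 ≈ 0.2828.

28/99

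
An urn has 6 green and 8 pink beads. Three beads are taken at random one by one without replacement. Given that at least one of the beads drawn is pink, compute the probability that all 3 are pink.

7/43

P(all 3 pink) = C(8,3)/C(14,3) = 2/13; P(at least one pink) = 1 − C(6,3)/C(14,3) = 86/91.
Since 'all 3 pink' ⊆ 'at least one pink', P(all 3 | at least one) = 2/13 / 86/91 = 7/43 ≈ 0.1628.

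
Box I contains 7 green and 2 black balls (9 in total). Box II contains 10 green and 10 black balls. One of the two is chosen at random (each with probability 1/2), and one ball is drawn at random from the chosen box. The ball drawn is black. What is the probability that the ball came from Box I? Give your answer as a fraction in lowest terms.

4/13

P(black | Box I) = 2/9; P(black | Box II) = 1/2.
P(black) = 1/2·2/9 + 1/2·1/2 = 13/36.
By Bayes' rule, P(Box I | black) = 1/9 / 13/36 = 4/13 ≈ 0.3077.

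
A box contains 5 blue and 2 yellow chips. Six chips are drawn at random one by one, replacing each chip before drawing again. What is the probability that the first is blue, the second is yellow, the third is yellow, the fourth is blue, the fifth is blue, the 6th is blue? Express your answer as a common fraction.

2500/117649

Multiply the conditional probability of each draw in order, with replacement (the composition resets each draw).
P = (5/7) · (2/7) · (2/7) · (5/7) · (5/7) · (5/7) = 2500/117649 ≈ 0.0212.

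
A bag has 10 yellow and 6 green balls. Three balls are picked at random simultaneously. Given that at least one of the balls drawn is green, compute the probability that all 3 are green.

1/22

P(all 3 green) = C(6,3)/C(16,3) = 1/28; P(at least one green) = 1 − C(10,3)/C(16,3) = 11/14.
Since 'all 3 green' ⊆ 'at least one green', P(all 3 | at least one) = 1/28 / 11/14 = 1/22 ≈ 0.0455.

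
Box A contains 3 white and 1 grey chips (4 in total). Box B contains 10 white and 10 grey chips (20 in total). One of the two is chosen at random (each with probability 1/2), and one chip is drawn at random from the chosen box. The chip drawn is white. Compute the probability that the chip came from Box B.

2/5

P(white | Box A) = 3/4; P(white | Box B) = 1/2.
P(white) = 1/2·3/4 + 1/2·1/2 = 5/8.
By Bayes' rule, P(Box B | white) = 1/4 / 5/8 = 2/5 ≈ 0.4000.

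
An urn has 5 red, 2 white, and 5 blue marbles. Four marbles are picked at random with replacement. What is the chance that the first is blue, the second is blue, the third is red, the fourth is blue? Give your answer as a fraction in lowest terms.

Multiply the conditional probability of each draw in order, with replacement (the composition resets each draw).
P = (5/12) · (5/12) · (5/12) · (5/12) = 625/20736 ≈ 0.0301.

625/20736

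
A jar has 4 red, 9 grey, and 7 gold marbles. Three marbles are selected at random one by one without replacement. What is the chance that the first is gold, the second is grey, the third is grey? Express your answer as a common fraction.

Multiply the conditional probability of each draw in order, without replacement, so each draw removes one from its color and from the total.
P = (7/20) · (9/19) · (8/18) = 7/95 ≈ 0.0737.

7/95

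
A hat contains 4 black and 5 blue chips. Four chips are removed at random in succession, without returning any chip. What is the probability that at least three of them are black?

1/6

Sum the hypergeometric tail for j = 3,…,4 black chips.
Favorable = C(4,3)·C(5,1) + C(4,4)·C(5,0) = 21; total = C(9,4) = 126.
P = 21/126 = 1/6 ≈ 0.1667.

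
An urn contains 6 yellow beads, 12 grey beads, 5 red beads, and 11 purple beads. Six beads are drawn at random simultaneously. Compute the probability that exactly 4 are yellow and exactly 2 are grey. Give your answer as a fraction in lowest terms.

Unordered draws without replacement: count favorable combinations over C(34,6).
Favorable = C(6,4) · C(12,2) · C(5,0) · C(11,0) = 990; total = C(34,6) = 1344904.
P = 990/1344904 = 45/61132 ≈ 0.0007.

45/61132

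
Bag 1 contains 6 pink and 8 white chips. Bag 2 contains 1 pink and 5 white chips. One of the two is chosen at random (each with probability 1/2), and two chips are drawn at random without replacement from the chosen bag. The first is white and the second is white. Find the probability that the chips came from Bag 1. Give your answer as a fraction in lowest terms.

P(E | Bag 1) = 4/13; P(E | Bag 2) = 2/3.
P(E) = 1/2·4/13 + 1/2·2/3 = 19/39.
By Bayes' rule, P(Bag 1 | E) = 2/13 / 19/39 = 6/19 ≈ 0.3158.

6/19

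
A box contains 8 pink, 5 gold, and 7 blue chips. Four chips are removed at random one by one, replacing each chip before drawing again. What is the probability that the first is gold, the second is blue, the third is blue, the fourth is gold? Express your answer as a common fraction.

49/6400

Multiply the conditional probability of each draw in order, with replacement (the composition resets each draw).
P = (5/20) · (7/20) · (7/20) · (5/20) = 49/6400 ≈ 0.0077.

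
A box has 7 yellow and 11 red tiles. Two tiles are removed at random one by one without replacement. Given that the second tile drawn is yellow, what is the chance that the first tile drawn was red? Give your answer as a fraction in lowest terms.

11/17

P(first=red and the second tile drawn is yellow) = (11/18)·(7/17) = 77/306.
P(the second tile drawn is yellow) = Σ over first color = 7/51 + 77/306 = 7/18.
By Bayes, P(first=red | the second tile drawn is yellow) = 77/306 / 7/18 = 11/17 ≈ 0.6471.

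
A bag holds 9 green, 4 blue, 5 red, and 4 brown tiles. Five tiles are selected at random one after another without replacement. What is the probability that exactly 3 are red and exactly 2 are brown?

10/4389

Unordered draws without replacement: count favorable combinations over C(22,5).
Favorable = C(9,0) · C(4,0) · C(5,3) · C(4,2) = 60; total = C(22,5) = 26334.
P = 60/26334 = 10/4389 ≈ 0.0023.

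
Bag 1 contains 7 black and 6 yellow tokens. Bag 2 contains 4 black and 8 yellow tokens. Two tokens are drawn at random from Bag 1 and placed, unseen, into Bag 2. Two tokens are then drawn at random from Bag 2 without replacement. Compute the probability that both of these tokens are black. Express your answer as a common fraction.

Condition on how many of the transferred tokens are black (from Bag 1: 7 black of 13; then Bag 2 has 14 total).
  0 black: C(7,0)C(6,2)/C(13,2) = 5/26; then P = C(4,2)/C(14,2) = 6/91
  1 black: C(7,1)C(6,1)/C(13,2) = 7/13; then P = C(5,2)/C(14,2) = 10/91
  2 black: C(7,2)C(6,0)/C(13,2) = 7/26; then P = C(6,2)/C(14,2) = 15/91
P(both black) = 275/2366 ≈ 0.1162.

275/2366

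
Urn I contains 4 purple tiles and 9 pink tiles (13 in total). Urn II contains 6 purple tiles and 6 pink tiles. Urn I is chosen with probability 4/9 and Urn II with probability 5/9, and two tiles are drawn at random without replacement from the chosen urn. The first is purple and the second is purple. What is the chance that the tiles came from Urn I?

88/413

P(E | Urn I) = 1/13; P(E | Urn II) = 5/22.
P(E) = 4/9·1/13 + 5/9·5/22 = 413/2574.
By Bayes' rule, P(Urn I | E) = 4/117 / 413/2574 = 88/413 ≈ 0.2131.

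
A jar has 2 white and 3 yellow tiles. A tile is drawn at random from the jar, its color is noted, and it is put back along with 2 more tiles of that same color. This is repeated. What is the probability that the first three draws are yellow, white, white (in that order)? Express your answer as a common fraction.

8/105

Track the composition after each reinforcement of +2.
P = (3/5) · (2/7) · (4/9) = 8/105 ≈ 0.0762.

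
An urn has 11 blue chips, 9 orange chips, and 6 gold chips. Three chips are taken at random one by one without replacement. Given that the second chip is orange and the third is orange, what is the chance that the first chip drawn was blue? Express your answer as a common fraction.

P(first=blue and the second chip is orange and the third is orange) = (11/26)·(9/25)·(8/24) = 33/650.
P(E) = Σ over first color = 33/650 + 21/650 + 9/325 = 36/325.
By Bayes, P(first=blue | E) = 33/650 / 36/325 = 11/24 ≈ 0.4583.

11/24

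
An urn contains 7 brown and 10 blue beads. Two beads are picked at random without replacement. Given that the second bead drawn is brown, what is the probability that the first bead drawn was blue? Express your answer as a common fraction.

P(first=blue and the second bead drawn is brown) = (10/17)·(7/16) = 35/136.
P(the second bead drawn is brown) = Σ over first color = 21/136 + 35/136 = 7/17.
By Bayes, P(first=blue | the second bead drawn is brown) = 35/136 / 7/17 = 5/8 ≈ 0.6250.

5/8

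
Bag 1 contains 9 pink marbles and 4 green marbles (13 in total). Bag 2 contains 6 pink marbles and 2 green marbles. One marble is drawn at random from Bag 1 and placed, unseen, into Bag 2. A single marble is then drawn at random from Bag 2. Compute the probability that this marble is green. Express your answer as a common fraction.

Condition on how many of the transferred marbles are green (from Bag 1: 4 green of 13; then Bag 2 has 9 total).
  0 green: C(4,0)C(9,1)/C(13,1) = 9/13; then P = 2/9
  1 green: C(4,1)C(9,0)/C(13,1) = 4/13; then P = 3/9
P(green from Bag 2) = 10/39 ≈ 0.2564.

10/39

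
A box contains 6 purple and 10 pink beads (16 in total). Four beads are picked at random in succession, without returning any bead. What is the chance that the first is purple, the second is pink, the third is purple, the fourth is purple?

5/182

Multiply the conditional probability of each draw in order, without replacement, so each draw removes one from its color and from the total.
P = (6/16) · (10/15) · (5/14) · (4/13) = 5/182 ≈ 0.0275.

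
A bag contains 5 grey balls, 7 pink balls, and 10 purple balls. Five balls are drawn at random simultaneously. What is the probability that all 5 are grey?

Unordered draws without replacement: count favorable combinations over C(22,5).
Favorable = C(5,5) · C(7,0) · C(10,0) = 1; total = C(22,5) = 26334.
P = 1/26334 = 1/26334 ≈ 0.0000.

1/26334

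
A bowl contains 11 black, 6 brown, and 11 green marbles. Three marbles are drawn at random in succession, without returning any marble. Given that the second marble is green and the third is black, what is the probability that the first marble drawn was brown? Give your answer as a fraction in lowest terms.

3/13

P(first=brown and the second marble is green and the third is black) = (6/28)·(11/27)·(11/26) = 121/3276.
P(E) = Σ over first color = 605/9828 + 121/3276 + 605/9828 = 121/756.
By Bayes, P(first=brown | E) = 121/3276 / 121/756 = 3/13 ≈ 0.2308.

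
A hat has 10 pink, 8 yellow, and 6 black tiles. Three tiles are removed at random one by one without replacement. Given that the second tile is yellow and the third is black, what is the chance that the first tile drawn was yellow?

7/22

P(first=yellow and the second tile is yellow and the third is black) = (8/24)·(7/23)·(6/22) = 7/253.
P(E) = Σ over first color = 10/253 + 7/253 + 5/253 = 2/23.
By Bayes, P(first=yellow | E) = 7/253 / 2/23 = 7/22 ≈ 0.3182.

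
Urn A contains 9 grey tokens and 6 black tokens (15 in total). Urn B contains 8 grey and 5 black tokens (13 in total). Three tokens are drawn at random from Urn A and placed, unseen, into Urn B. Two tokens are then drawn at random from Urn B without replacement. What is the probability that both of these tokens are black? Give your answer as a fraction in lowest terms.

23/168

Condition on how many of the transferred tokens are black (from Urn A: 6 black of 15; then Urn B has 16 total).
  0 black: C(6,0)C(9,3)/C(15,3) = 12/65; then P = C(5,2)/C(16,2) = 1/12
  1 black: C(6,1)C(9,2)/C(15,3) = 216/455; then P = C(6,2)/C(16,2) = 1/8
  2 black: C(6,2)C(9,1)/C(15,3) = 27/91; then P = C(7,2)/C(16,2) = 7/40
  3 black: C(6,3)C(9,0)/C(15,3) = 4/91; then P = C(8,2)/C(16,2) = 7/30
P(both black) = 23/168 ≈ 0.1369.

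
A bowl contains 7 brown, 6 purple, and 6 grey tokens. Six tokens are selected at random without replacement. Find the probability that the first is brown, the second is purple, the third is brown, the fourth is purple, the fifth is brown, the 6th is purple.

5/3876

Multiply the conditional probability of each draw in order, without replacement, so each draw removes one from its color and from the total.
P = (7/19) · (6/18) · (6/17) · (5/16) · (5/15) · (4/14) = 5/3876 ≈ 0.0013.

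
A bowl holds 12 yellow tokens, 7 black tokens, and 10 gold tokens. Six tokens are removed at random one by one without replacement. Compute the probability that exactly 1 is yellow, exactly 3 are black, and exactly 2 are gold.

Unordered draws without replacement: count favorable combinations over C(29,6).
Favorable = C(12,1) · C(7,3) · C(10,2) = 18900; total = C(29,6) = 475020.
P = 18900/475020 = 15/377 ≈ 0.0398.

15/377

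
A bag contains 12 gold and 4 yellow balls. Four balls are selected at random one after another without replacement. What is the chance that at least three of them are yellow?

Sum the hypergeometric tail for j = 3,…,4 yellow balls.
Favorable = C(4,3)·C(12,1) + C(4,4)·C(12,0) = 49; total = C(16,4) = 1820.
P = 49/1820 = 7/260 ≈ 0.0269.

7/260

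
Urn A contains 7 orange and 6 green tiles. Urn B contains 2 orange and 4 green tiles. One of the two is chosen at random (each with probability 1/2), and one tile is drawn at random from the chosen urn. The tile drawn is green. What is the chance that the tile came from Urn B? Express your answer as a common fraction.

P(green | Urn A) = 6/13; P(green | Urn B) = 2/3.
P(green) = 1/2·6/13 + 1/2·2/3 = 22/39.
By Bayes' rule, P(Urn B | green) = 1/3 / 22/39 = 13/22 ≈ 0.5909.

13/22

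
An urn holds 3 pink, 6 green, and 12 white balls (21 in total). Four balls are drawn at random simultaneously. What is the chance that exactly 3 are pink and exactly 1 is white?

Unordered draws without replacement: count favorable combinations over C(21,4).
Favorable = C(3,3) · C(6,0) · C(12,1) = 12; total = C(21,4) = 5985.
P = 12/5985 = 4/1995 ≈ 0.0020.

4/1995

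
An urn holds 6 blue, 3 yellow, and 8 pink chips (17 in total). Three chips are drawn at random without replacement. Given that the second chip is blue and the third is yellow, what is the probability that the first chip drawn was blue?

P(first=blue and the second chip is blue and the third is yellow) = (6/17)·(5/16)·(3/15) = 3/136.
P(E) = Σ over first color = 3/136 + 3/340 + 3/85 = 9/136.
By Bayes, P(first=blue | E) = 3/136 / 9/136 = 1/3 ≈ 0.3333.

1/3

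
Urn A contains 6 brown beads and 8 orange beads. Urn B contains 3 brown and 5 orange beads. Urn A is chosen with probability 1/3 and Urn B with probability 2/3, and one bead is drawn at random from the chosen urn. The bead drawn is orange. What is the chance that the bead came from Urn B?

P(orange | Urn A) = 4/7; P(orange | Urn B) = 5/8.
P(orange) = 1/3·4/7 + 2/3·5/8 = 17/28.
By Bayes' rule, P(Urn B | orange) = 5/12 / 17/28 = 35/51 ≈ 0.6863.

35/51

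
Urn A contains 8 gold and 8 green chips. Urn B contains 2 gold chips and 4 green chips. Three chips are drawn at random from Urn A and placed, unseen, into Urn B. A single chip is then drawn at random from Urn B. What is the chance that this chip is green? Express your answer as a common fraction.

11/18

Condition on how many of the transferred chips are green (from Urn A: 8 green of 16; then Urn B has 9 total).
  0 green: C(8,0)C(8,3)/C(16,3) = 1/10; then P = 4/9
  1 green: C(8,1)C(8,2)/C(16,3) = 2/5; then P = 5/9
  2 green: C(8,2)C(8,1)/C(16,3) = 2/5; then P = 6/9
  3 green: C(8,3)C(8,0)/C(16,3) = 1/10; then P = 7/9
P(green from Urn B) = 11/18 ≈ 0.6111.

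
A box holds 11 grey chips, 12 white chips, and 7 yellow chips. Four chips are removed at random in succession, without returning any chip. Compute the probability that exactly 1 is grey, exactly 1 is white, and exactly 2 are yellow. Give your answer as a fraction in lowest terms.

Unordered draws without replacement: count favorable combinations over C(30,4).
Favorable = C(11,1) · C(12,1) · C(7,2) = 2772; total = C(30,4) = 27405.
P = 2772/27405 = 44/435 ≈ 0.1011.

44/435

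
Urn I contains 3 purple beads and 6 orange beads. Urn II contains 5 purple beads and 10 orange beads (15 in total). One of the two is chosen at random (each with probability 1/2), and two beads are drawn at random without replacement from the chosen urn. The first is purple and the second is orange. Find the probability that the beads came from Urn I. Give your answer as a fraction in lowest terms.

21/41

P(E | Urn I) = 1/4; P(E | Urn II) = 5/21.
P(E) = 1/2·1/4 + 1/2·5/21 = 41/168.
By Bayes' rule, P(Urn I | E) = 1/8 / 41/168 = 21/41 ≈ 0.5122.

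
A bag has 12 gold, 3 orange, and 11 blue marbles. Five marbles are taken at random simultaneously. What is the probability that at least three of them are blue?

159/460

Sum the hypergeometric tail for j = 3,…,5 blue marbles.
Favorable = C(11,3)·C(15,2) + C(11,4)·C(15,1) + C(11,5)·C(15,0) = 22737; total = C(26,5) = 65780.
P = 22737/65780 = 159/460 ≈ 0.3457.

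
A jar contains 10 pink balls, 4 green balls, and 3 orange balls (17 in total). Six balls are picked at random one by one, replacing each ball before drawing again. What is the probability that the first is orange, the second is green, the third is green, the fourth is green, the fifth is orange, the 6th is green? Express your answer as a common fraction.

2304/24137569

Multiply the conditional probability of each draw in order, with replacement (the composition resets each draw).
P = (3/17) · (4/17) · (4/17) · (4/17) · (3/17) · (4/17) = 2304/24137569 ≈ 0.0001.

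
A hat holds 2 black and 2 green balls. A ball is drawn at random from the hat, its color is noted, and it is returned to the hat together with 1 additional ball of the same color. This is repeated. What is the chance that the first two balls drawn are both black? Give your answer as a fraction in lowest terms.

After a black draw the hat holds 3 black out of 5.
P = (2/4)·(3/5) = 3/10 ≈ 0.3000.

3/10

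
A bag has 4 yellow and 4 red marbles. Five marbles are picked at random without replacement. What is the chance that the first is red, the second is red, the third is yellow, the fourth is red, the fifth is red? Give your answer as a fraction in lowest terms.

1/70

Multiply the conditional probability of each draw in order, without replacement, so each draw removes one from its color and from the total.
P = (4/8) · (3/7) · (4/6) · (2/5) · (1/4) = 1/70 ≈ 0.0143.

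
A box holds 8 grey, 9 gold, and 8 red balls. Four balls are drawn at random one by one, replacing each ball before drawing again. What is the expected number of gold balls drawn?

By linearity of expectation, E[X] = Σ P(draw i is gold); each independent draw has P(gold) = 9/25.
E[X] = 4 · 9/25 = 36/25 ≈ 1.4400.

36/25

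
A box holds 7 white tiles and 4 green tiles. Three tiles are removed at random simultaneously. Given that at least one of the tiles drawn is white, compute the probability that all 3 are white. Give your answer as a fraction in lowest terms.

5/23

P(all 3 white) = C(7,3)/C(11,3) = 7/33; P(at least one white) = 1 − C(4,3)/C(11,3) = 161/165.
Since 'all 3 white' ⊆ 'at least one white', P(all 3 | at least one) = 7/33 / 161/165 = 5/23 ≈ 0.2174.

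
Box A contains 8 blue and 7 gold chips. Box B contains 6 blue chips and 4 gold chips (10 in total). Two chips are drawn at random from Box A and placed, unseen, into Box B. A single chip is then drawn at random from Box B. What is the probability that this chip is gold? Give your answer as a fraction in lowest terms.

37/90

Condition on how many of the transferred chips are gold (from Box A: 7 gold of 15; then Box B has 12 total).
  0 gold: C(7,0)C(8,2)/C(15,2) = 4/15; then P = 4/12
  1 gold: C(7,1)C(8,1)/C(15,2) = 8/15; then P = 5/12
  2 gold: C(7,2)C(8,0)/C(15,2) = 1/5; then P = 6/12
P(gold from Box B) = 37/90 ≈ 0.4111.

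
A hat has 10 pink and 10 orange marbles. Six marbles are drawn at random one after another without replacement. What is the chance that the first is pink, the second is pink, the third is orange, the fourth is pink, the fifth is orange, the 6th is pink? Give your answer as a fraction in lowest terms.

21/1292

Multiply the conditional probability of each draw in order, without replacement, so each draw removes one from its color and from the total.
P = (10/20) · (9/19) · (10/18) · (8/17) · (9/16) · (7/15) = 21/1292 ≈ 0.0163.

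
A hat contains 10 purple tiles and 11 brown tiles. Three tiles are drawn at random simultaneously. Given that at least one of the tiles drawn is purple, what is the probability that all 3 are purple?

24/233

P(all 3 purple) = C(10,3)/C(21,3) = 12/133; P(at least one purple) = 1 − C(11,3)/C(21,3) = 233/266.
Since 'all 3 purple' ⊆ 'at least one purple', P(all 3 | at least one) = 12/133 / 233/266 = 24/233 ≈ 0.1030.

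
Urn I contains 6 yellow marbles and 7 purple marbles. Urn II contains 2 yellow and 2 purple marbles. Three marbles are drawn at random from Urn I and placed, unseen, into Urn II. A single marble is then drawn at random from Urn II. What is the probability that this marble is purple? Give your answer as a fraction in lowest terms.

Condition on how many of the transferred marbles are purple (from Urn I: 7 purple of 13; then Urn II has 7 total).
  0 purple: C(7,0)C(6,3)/C(13,3) = 10/143; then P = 2/7
  1 purple: C(7,1)C(6,2)/C(13,3) = 105/286; then P = 3/7
  2 purple: C(7,2)C(6,1)/C(13,3) = 63/143; then P = 4/7
  3 purple: C(7,3)C(6,0)/C(13,3) = 35/286; then P = 5/7
P(purple from Urn II) = 47/91 ≈ 0.5165.

47/91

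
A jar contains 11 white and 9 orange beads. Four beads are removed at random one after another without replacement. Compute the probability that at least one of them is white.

1573/1615

Use the complement: P(at least one white) = 1 − P(no white).
P(none) = C(9,4)/C(20,4) = 126/4845.
So P = 1 − 126/4845 = 1573/1615 ≈ 0.9740.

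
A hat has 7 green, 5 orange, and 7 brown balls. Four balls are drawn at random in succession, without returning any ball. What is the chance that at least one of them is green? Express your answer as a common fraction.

1127/1292

Use the complement: P(at least one green) = 1 − P(no green).
P(none) = C(12,4)/C(19,4) = 495/3876.
So P = 1 − 495/3876 = 1127/1292 ≈ 0.8723.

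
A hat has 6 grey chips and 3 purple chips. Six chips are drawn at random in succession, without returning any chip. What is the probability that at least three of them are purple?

Sum the hypergeometric tail for j = 3,…,3 purple chips.
Favorable = C(3,3)·C(6,3) = 20; total = C(9,6) = 84.
P = 20/84 = 5/21 ≈ 0.2381.

5/21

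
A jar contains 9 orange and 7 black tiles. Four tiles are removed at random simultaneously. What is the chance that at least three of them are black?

Sum the hypergeometric tail for j = 3,…,4 black tiles.
Favorable = C(7,3)·C(9,1) + C(7,4)·C(9,0) = 350; total = C(16,4) = 1820.
P = 350/1820 = 5/26 ≈ 0.1923.

5/26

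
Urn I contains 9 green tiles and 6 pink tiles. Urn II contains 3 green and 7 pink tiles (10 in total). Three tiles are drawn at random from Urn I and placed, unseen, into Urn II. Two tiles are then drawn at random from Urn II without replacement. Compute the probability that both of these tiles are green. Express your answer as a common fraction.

Condition on how many of the transferred tiles are green (from Urn I: 9 green of 15; then Urn II has 13 total).
  0 green: C(9,0)C(6,3)/C(15,3) = 4/91; then P = C(3,2)/C(13,2) = 1/26
  1 green: C(9,1)C(6,2)/C(15,3) = 27/91; then P = C(4,2)/C(13,2) = 1/13
  2 green: C(9,2)C(6,1)/C(15,3) = 216/455; then P = C(5,2)/C(13,2) = 5/39
  3 green: C(9,3)C(6,0)/C(15,3) = 12/65; then P = C(6,2)/C(13,2) = 5/26
P(both green) = 11/91 ≈ 0.1209.

11/91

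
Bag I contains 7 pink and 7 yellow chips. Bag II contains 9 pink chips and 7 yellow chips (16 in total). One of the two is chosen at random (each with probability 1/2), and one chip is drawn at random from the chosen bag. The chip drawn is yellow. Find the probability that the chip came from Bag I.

8/15

P(yellow | Bag I) = 1/2; P(yellow | Bag II) = 7/16.
P(yellow) = 1/2·1/2 + 1/2·7/16 = 15/32.
By Bayes' rule, P(Bag I | yellow) = 1/4 / 15/32 = 8/15 ≈ 0.5333.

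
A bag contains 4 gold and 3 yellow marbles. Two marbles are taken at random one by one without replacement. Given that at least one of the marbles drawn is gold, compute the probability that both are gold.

1/3

P(both gold) = C(4,2)/C(7,2) = 2/7; P(at least one gold) = 1 − C(3,2)/C(7,2) = 6/7.
Since 'both gold' ⊆ 'at least one gold', P(both | at least one) = 2/7 / 6/7 = 1/3 ≈ 0.3333.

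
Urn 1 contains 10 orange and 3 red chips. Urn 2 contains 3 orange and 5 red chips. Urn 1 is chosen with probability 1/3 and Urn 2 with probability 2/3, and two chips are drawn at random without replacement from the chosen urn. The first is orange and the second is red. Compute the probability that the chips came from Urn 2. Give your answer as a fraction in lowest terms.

P(E | Urn 1) = 5/26; P(E | Urn 2) = 15/56.
P(E) = 1/3·5/26 + 2/3·15/56 = 265/1092.
By Bayes' rule, P(Urn 2 | E) = 5/28 / 265/1092 = 39/53 ≈ 0.7358.

39/53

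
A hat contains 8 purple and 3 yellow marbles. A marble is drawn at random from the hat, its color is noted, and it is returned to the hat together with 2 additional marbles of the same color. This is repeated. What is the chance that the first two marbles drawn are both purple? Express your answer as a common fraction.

After a purple draw the hat holds 10 purple out of 13.
P = (8/11)·(10/13) = 80/143 ≈ 0.5594.

80/143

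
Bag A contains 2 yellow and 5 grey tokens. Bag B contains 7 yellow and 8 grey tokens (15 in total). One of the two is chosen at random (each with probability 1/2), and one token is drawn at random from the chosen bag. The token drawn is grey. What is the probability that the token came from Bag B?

P(grey | Bag A) = 5/7; P(grey | Bag B) = 8/15.
P(grey) = 1/2·5/7 + 1/2·8/15 = 131/210.
By Bayes' rule, P(Bag B | grey) = 4/15 / 131/210 = 56/131 ≈ 0.4275.

56/131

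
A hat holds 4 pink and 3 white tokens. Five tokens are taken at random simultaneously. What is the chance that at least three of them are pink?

5/7

Sum the hypergeometric tail for j = 3,…,4 pink tokens.
Favorable = C(4,3)·C(3,2) + C(4,4)·C(3,1) = 15; total = C(7,5) = 21.
P = 15/21 = 5/7 ≈ 0.7143.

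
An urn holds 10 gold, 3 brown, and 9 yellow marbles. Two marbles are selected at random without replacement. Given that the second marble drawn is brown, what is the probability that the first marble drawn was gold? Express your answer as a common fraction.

10/21

P(first=gold and the second marble drawn is brown) = (10/22)·(3/21) = 5/77.
P(the second marble drawn is brown) = Σ over first color = 5/77 + 1/77 + 9/154 = 3/22.
By Bayes, P(first=gold | the second marble drawn is brown) = 5/77 / 3/22 = 10/21 ≈ 0.4762.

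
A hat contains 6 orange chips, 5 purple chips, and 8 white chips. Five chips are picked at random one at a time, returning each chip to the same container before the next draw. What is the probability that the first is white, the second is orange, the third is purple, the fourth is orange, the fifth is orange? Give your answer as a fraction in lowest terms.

Multiply the conditional probability of each draw in order, with replacement (the composition resets each draw).
P = (8/19) · (6/19) · (5/19) · (6/19) · (6/19) = 8640/2476099 ≈ 0.0035.

8640/2476099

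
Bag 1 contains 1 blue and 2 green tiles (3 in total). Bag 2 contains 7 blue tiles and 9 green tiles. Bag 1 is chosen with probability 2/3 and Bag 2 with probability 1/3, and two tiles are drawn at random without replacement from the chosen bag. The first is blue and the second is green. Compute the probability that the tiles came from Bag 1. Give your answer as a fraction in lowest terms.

P(E | Bag 1) = 1/3; P(E | Bag 2) = 21/80.
P(E) = 2/3·1/3 + 1/3·21/80 = 223/720.
By Bayes' rule, P(Bag 1 | E) = 2/9 / 223/720 = 160/223 ≈ 0.7175.

160/223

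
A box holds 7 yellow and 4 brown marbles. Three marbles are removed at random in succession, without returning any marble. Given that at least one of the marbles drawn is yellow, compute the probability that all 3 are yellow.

5/23

P(all 3 yellow) = C(7,3)/C(11,3) = 7/33; P(at least one yellow) = 1 − C(4,3)/C(11,3) = 161/165.
Since 'all 3 yellow' ⊆ 'at least one yellow', P(all 3 | at least one) = 7/33 / 161/165 = 5/23 ≈ 0.2174.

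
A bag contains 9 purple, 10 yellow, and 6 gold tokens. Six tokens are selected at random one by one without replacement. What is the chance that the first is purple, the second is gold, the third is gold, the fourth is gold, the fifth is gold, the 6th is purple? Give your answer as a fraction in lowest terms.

Multiply the conditional probability of each draw in order, without replacement, so each draw removes one from its color and from the total.
P = (9/25) · (6/24) · (5/23) · (4/22) · (3/21) · (8/20) = 9/44275 ≈ 0.0002.

9/44275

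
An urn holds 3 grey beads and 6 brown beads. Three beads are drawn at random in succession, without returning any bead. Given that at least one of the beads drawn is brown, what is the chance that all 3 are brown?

20/83

P(all 3 brown) = C(6,3)/C(9,3) = 5/21; P(at least one brown) = 1 − C(3,3)/C(9,3) = 83/84.
Since 'all 3 brown' ⊆ 'at least one brown', P(all 3 | at least one) = 5/21 / 83/84 = 20/83 ≈ 0.2410.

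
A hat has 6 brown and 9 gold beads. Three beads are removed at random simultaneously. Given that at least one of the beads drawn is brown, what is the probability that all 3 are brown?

20/371

P(all 3 brown) = C(6,3)/C(15,3) = 4/91; P(at least one brown) = 1 − C(9,3)/C(15,3) = 53/65.
Since 'all 3 brown' ⊆ 'at least one brown', P(all 3 | at least one) = 4/91 / 53/65 = 20/371 ≈ 0.0539.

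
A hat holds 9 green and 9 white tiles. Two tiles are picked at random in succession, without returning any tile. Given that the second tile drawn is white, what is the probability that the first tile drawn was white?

P(first=white and the second tile drawn is white) = (9/18)·(8/17) = 4/17.
P(the second tile drawn is white) = Σ over first color = 9/34 + 4/17 = 1/2.
By Bayes, P(first=white | the second tile drawn is white) = 4/17 / 1/2 = 8/17 ≈ 0.4706.

8/17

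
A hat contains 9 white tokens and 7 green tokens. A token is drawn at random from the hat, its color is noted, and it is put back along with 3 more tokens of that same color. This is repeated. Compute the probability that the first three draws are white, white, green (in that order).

Track the composition after each reinforcement of +3.
P = (9/16) · (12/19) · (7/22) = 189/1672 ≈ 0.1130.

189/1672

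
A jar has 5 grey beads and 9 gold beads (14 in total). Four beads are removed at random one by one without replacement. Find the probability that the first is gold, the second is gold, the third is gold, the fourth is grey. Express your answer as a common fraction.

15/143

Multiply the conditional probability of each draw in order, without replacement, so each draw removes one from its color and from the total.
P = (9/14) · (8/13) · (7/12) · (5/11) = 15/143 ≈ 0.1049.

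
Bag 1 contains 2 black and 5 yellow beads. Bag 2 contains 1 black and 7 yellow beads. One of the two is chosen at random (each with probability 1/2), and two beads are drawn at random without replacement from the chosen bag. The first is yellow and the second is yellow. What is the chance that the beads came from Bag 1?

40/103

P(E | Bag 1) = 10/21; P(E | Bag 2) = 3/4.
P(E) = 1/2·10/21 + 1/2·3/4 = 103/168.
By Bayes' rule, P(Bag 1 | E) = 5/21 / 103/168 = 40/103 ≈ 0.3883.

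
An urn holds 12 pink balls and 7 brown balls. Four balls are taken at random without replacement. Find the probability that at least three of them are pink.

Sum the hypergeometric tail for j = 3,…,4 pink balls.
Favorable = C(12,3)·C(7,1) + C(12,4)·C(7,0) = 2035; total = C(19,4) = 3876.
P = 2035/3876 = 2035/3876 ≈ 0.5250.

2035/3876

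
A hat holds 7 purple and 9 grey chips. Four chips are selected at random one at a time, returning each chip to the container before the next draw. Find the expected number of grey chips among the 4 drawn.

9/4

By linearity of expectation, E[X] = Σ P(draw i is grey); each independent draw has P(grey) = 9/16.
E[X] = 4 · 9/16 = 9/4 ≈ 2.2500.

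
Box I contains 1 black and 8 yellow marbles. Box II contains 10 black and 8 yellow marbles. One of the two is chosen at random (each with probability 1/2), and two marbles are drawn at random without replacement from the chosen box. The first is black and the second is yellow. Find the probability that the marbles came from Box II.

P(E | Box I) = 1/9; P(E | Box II) = 40/153.
P(E) = 1/2·1/9 + 1/2·40/153 = 19/102.
By Bayes' rule, P(Box II | E) = 20/153 / 19/102 = 40/57 ≈ 0.7018.

40/57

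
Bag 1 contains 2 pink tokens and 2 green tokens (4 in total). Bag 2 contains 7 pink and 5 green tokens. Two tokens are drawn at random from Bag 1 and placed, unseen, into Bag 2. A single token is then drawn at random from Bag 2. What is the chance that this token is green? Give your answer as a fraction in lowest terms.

Condition on how many of the transferred tokens are green (from Bag 1: 2 green of 4; then Bag 2 has 14 total).
  0 green: C(2,0)C(2,2)/C(4,2) = 1/6; then P = 5/14
  1 green: C(2,1)C(2,1)/C(4,2) = 2/3; then P = 6/14
  2 green: C(2,2)C(2,0)/C(4,2) = 1/6; then P = 7/14
P(green from Bag 2) = 3/7 ≈ 0.4286.

3/7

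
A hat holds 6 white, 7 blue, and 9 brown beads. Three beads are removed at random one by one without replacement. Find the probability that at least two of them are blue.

5/22

Sum the hypergeometric tail for j = 2,…,3 blue beads.
Favorable = C(7,2)·C(15,1) + C(7,3)·C(15,0) = 350; total = C(22,3) = 1540.
P = 350/1540 = 5/22 ≈ 0.2273.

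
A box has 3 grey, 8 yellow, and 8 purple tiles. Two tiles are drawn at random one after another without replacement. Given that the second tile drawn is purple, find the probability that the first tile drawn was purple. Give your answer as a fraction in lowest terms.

7/18

P(first=purple and the second tile drawn is purple) = (8/19)·(7/18) = 28/171.
P(the second tile drawn is purple) = Σ over first color = 4/57 + 32/171 + 28/171 = 8/19.
By Bayes, P(first=purple | the second tile drawn is purple) = 28/171 / 8/19 = 7/18 ≈ 0.3889.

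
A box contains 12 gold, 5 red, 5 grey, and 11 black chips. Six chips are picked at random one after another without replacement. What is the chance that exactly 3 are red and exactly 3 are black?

75/50344

Unordered draws without replacement: count favorable combinations over C(33,6).
Favorable = C(12,0) · C(5,3) · C(5,0) · C(11,3) = 1650; total = C(33,6) = 1107568.
P = 1650/1107568 = 75/50344 ≈ 0.0015.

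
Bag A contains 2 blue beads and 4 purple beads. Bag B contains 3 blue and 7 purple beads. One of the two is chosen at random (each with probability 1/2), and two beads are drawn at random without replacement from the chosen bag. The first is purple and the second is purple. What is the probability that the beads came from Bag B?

7/13

P(E | Bag A) = 2/5; P(E | Bag B) = 7/15.
P(E) = 1/2·2/5 + 1/2·7/15 = 13/30.
By Bayes' rule, P(Bag B | E) = 7/30 / 13/30 = 7/13 ≈ 0.5385.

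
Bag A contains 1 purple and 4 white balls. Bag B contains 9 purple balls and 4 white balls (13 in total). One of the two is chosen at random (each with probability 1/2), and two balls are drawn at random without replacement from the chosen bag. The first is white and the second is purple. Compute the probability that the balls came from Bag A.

P(E | Bag A) = 1/5; P(E | Bag B) = 3/13.
P(E) = 1/2·1/5 + 1/2·3/13 = 14/65.
By Bayes' rule, P(Bag A | E) = 1/10 / 14/65 = 13/28 ≈ 0.4643.

13/28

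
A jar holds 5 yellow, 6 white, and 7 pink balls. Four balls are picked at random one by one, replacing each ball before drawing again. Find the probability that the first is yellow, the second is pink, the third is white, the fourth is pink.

245/17496

Multiply the conditional probability of each draw in order, with replacement (the composition resets each draw).
P = (5/18) · (7/18) · (6/18) · (7/18) = 245/17496 ≈ 0.0140.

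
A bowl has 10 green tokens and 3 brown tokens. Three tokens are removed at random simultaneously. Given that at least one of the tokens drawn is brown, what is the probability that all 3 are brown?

1/166

P(all 3 brown) = C(3,3)/C(13,3) = 1/286; P(at least one brown) = 1 − C(10,3)/C(13,3) = 83/143.
Since 'all 3 brown' ⊆ 'at least one brown', P(all 3 | at least one) = 1/286 / 83/143 = 1/166 ≈ 0.0060.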